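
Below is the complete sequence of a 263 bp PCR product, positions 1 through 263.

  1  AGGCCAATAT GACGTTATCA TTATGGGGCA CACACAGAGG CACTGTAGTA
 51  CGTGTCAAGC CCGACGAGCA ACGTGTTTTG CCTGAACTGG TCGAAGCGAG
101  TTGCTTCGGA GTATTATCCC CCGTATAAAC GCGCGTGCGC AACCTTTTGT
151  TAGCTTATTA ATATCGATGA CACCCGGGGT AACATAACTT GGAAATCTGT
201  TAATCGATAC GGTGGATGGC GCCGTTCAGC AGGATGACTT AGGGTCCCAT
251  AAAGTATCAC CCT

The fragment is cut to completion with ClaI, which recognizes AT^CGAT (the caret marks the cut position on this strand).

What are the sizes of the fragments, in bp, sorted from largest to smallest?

164, 59, 40 bp

ClaI sites (ATCGAT) start at positions 163, 203.
ClaI cuts after base 2 of each site, so after positions 164, 204.
Linear molecule, 2 cuts → 3 fragments:
  1–164 → 164 bp
  165–204 → 40 bp
  205–263 → 59 bp
Sorted largest to smallest: 164, 59, 40 bp.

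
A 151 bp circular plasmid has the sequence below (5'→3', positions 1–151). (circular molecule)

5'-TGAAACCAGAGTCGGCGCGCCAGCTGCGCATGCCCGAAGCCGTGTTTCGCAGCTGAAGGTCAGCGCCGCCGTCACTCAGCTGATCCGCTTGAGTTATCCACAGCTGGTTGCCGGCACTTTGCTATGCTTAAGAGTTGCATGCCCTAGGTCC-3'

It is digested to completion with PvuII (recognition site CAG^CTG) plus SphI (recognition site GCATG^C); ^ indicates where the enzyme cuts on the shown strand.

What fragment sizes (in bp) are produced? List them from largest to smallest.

PvuII sites (CAGCTG) start at positions 21, 50, 77, 101.
PvuII cuts after base 3 of each site, so after positions 23, 52, 79, 103.
SphI sites (GCATGC) start at positions 28, 137.
SphI cuts after base 5 of each site (before the last base), so after positions 32, 141.
Combined cut positions: 23, 32, 52, 79, 103, 141.
Circular molecule, 6 cuts → 6 fragments:
  24–32 → 9 bp
  33–52 → 20 bp
  53–79 → 27 bp
  80–103 → 24 bp
  104–141 → 38 bp
  142–151 then 1–23 → 10 + 23 = 33 bp
Sorted largest to smallest: 38, 33, 27, 24, 20, 9 bp.

38, 33, 27, 24, 20, 9 bp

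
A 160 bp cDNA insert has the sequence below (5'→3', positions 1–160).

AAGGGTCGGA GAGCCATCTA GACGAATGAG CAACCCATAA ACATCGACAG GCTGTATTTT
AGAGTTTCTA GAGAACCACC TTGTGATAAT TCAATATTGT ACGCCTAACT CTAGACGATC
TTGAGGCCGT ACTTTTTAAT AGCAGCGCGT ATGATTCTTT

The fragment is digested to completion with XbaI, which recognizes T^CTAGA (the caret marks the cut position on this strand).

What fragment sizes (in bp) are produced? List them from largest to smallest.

XbaI sites (TCTAGA) start at positions 17, 67, 110.
XbaI cuts after the first base of each site, so after positions 17, 67, 110.
Linear molecule, 3 cuts → 4 fragments:
  1–17 → 17 bp
  18–67 → 50 bp
  68–110 → 43 bp
  111–160 → 50 bp
Sorted largest to smallest: 50, 50, 43, 17 bp.

50, 50, 43, 17 bp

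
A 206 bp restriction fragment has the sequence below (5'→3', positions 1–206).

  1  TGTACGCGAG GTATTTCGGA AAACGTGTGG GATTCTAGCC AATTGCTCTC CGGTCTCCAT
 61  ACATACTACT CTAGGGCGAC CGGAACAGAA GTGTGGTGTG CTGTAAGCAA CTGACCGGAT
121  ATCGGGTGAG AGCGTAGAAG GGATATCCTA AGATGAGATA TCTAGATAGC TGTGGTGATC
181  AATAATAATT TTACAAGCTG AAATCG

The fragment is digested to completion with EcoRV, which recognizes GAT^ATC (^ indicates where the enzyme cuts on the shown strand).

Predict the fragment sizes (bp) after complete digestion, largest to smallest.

EcoRV sites (GATATC) start at positions 118, 142, 157.
EcoRV cuts after base 3 of each site, so after positions 120, 144, 159.
Linear molecule, 3 cuts → 4 fragments:
  1–120 → 120 bp
  121–144 → 24 bp
  145–159 → 15 bp
  160–206 → 47 bp
Sorted largest to smallest: 120, 47, 24, 15 bp.

120, 47, 24, 15 bp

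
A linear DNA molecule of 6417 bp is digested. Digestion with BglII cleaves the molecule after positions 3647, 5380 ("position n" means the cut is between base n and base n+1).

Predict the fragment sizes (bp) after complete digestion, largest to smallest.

3647, 1733, 1037 bp

Linear molecule, 2 cuts → 3 fragments:
  3647 − 0 = 3647 bp
  5380 − 3647 = 1733 bp
  6417 − 5380 = 1037 bp
Sorted largest to smallest: 3647, 1733, 1037 bp.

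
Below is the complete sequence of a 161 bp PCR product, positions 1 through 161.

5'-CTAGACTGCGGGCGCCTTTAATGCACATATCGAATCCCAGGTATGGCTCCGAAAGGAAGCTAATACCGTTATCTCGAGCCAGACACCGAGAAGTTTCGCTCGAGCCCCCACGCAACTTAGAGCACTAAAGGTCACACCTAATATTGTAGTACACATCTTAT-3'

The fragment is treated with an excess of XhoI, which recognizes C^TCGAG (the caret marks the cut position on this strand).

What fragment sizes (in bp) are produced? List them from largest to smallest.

73, 62, 26 bp

XhoI sites (CTCGAG) start at positions 73, 99.
XhoI cuts after the first base of each site, so after positions 73, 99.
Linear molecule, 2 cuts → 3 fragments:
  1–73 → 73 bp
  74–99 → 26 bp
  100–161 → 62 bp
Sorted largest to smallest: 73, 62, 26 bp.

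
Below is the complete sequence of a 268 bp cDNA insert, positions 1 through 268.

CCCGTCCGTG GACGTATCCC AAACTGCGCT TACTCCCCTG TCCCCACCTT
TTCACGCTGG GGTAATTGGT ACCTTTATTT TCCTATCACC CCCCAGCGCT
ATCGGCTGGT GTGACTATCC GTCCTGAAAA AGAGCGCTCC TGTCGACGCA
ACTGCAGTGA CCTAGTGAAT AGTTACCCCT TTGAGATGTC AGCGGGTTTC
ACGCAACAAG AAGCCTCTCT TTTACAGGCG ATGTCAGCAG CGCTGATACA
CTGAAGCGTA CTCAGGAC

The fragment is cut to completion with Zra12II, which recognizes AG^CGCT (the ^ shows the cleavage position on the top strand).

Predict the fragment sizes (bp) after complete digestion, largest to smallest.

106, 96, 38, 28 bp

Zra12II sites (AGCGCT) start at positions 95, 133, 239.
Zra12II cuts after base 2 of each site, so after positions 96, 134, 240.
Linear molecule, 3 cuts → 4 fragments:
  1–96 → 96 bp
  97–134 → 38 bp
  135–240 → 106 bp
  241–268 → 28 bp
Sorted largest to smallest: 106, 96, 38, 28 bp.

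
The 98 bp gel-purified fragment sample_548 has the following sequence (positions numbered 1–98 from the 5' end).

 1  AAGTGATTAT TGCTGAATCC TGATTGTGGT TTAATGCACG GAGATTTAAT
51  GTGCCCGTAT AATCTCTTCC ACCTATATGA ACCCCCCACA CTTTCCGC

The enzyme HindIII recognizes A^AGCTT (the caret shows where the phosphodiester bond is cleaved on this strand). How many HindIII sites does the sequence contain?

0

No occurrence of AAGCTT is present in the sequence.
HindIII does not cut: 0 sites.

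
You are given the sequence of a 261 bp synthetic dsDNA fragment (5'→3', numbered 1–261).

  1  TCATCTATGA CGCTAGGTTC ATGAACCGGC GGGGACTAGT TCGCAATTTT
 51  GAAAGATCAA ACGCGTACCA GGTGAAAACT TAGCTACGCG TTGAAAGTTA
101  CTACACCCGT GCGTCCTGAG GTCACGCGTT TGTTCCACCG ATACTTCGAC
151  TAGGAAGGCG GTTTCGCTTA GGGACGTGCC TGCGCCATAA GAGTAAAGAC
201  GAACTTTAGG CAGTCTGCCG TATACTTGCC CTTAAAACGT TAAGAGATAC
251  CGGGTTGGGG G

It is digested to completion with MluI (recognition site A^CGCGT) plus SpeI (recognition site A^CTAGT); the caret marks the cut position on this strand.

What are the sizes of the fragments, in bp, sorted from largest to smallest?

MluI sites (ACGCGT) start at positions 61, 86, 124.
MluI cuts after the first base of each site, so after positions 61, 86, 124.
The SpeI site (ACTAGT) starts at position 35.
SpeI cuts after the first base of each site, so after position 35.
Combined cut positions: 35, 61, 86, 124.
Linear molecule, 4 cuts → 5 fragments:
  1–35 → 35 bp
  36–61 → 26 bp
  62–86 → 25 bp
  87–124 → 38 bp
  125–261 → 137 bp
Sorted largest to smallest: 137, 38, 35, 26, 25 bp.

137, 38, 35, 26, 25 bp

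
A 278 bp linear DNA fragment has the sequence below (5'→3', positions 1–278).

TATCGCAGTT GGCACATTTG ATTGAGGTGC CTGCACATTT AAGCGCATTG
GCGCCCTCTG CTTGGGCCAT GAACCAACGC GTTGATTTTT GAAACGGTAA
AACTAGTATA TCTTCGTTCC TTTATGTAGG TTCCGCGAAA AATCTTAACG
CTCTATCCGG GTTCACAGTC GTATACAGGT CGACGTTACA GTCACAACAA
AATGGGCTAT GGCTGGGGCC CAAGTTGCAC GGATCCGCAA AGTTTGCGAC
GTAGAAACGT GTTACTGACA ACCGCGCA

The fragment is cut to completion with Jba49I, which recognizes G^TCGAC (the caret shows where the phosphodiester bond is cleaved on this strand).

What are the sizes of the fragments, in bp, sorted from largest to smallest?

The Jba49I site (GTCGAC) starts at position 179.
Jba49I cuts after the first base of each site, so after position 179.
Linear molecule, 1 cut → 2 fragments:
  1–179 → 179 bp
  180–278 → 99 bp
Sorted largest to smallest: 179, 99 bp.

179, 99 bp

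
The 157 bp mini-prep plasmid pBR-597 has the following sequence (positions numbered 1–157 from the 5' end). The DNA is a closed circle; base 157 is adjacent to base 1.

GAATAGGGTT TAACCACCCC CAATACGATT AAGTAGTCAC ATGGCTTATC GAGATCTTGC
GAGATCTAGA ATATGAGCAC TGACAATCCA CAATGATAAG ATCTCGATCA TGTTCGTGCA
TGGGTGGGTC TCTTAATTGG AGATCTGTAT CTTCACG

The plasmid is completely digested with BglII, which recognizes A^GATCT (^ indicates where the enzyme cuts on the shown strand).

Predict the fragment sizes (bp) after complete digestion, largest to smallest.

BglII sites (AGATCT) start at positions 52, 62, 99, 141.
BglII cuts after the first base of each site, so after positions 52, 62, 99, 141.
Circular molecule, 4 cuts → 4 fragments:
  53–62 → 10 bp
  63–99 → 37 bp
  100–141 → 42 bp
  142–157 then 1–52 → 16 + 52 = 68 bp
Sorted largest to smallest: 68, 42, 37, 10 bp.

68, 42, 37, 10 bp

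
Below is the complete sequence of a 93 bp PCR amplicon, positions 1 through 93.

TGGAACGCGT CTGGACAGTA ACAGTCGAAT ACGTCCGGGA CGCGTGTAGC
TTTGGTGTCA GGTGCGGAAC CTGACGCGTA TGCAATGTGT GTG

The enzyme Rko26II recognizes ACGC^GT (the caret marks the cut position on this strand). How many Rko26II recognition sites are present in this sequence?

3

ACGCGT occurs starting at positions 5, 40, 74.
Rko26II cuts at 3 sites.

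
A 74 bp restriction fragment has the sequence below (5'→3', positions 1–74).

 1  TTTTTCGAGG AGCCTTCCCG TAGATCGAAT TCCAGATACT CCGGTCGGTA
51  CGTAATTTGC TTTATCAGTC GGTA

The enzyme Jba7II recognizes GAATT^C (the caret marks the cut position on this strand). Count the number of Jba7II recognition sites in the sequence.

GAATTC occurs starting at position 27.
Jba7II cuts at 1 site.

1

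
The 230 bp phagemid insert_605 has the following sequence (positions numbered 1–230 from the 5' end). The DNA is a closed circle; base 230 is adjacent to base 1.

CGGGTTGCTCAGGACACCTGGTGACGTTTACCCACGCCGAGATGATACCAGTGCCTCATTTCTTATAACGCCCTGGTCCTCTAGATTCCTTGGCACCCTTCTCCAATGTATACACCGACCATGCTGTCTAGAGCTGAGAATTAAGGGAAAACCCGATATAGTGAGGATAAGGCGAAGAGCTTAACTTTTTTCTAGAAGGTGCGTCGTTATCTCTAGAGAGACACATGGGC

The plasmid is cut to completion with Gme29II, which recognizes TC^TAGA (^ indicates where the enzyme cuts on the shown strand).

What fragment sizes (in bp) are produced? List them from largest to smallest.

Gme29II sites (TCTAGA) start at positions 80, 127, 191, 212.
Gme29II cuts after base 2 of each site, so after positions 81, 128, 192, 213.
Circular molecule, 4 cuts → 4 fragments:
  82–128 → 47 bp
  129–192 → 64 bp
  193–213 → 21 bp
  214–230 then 1–81 → 17 + 81 = 98 bp
Sorted largest to smallest: 98, 64, 47, 21 bp.

98, 64, 47, 21 bp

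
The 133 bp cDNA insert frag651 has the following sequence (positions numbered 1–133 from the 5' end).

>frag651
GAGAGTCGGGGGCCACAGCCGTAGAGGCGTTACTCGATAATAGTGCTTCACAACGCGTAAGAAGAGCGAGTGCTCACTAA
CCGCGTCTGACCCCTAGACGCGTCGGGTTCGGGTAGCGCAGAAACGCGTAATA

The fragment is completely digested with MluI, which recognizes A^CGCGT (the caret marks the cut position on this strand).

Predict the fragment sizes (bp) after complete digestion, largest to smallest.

53, 45, 26, 9 bp

MluI sites (ACGCGT) start at positions 53, 98, 124.
MluI cuts after the first base of each site, so after positions 53, 98, 124.
Linear molecule, 3 cuts → 4 fragments:
  1–53 → 53 bp
  54–98 → 45 bp
  99–124 → 26 bp
  125–133 → 9 bp
Sorted largest to smallest: 53, 45, 26, 9 bp.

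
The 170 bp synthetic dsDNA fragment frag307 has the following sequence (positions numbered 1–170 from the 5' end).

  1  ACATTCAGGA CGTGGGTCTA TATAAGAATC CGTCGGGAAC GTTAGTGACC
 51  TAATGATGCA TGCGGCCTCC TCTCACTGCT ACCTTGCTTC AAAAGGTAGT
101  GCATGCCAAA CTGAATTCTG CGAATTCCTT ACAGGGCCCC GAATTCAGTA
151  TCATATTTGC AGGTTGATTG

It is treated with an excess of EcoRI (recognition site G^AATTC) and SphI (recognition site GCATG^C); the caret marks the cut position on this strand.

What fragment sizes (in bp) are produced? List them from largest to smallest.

62, 43, 29, 19, 9, 8 bp

EcoRI sites (GAATTC) start at positions 113, 122, 141.
EcoRI cuts after the first base of each site, so after positions 113, 122, 141.
SphI sites (GCATGC) start at positions 58, 101.
SphI cuts after base 5 of each site (before the last base), so after positions 62, 105.
Combined cut positions: 62, 105, 113, 122, 141.
Linear molecule, 5 cuts → 6 fragments:
  1–62 → 62 bp
  63–105 → 43 bp
  106–113 → 8 bp
  114–122 → 9 bp
  123–141 → 19 bp
  142–170 → 29 bp
Sorted largest to smallest: 62, 43, 29, 19, 9, 8 bp.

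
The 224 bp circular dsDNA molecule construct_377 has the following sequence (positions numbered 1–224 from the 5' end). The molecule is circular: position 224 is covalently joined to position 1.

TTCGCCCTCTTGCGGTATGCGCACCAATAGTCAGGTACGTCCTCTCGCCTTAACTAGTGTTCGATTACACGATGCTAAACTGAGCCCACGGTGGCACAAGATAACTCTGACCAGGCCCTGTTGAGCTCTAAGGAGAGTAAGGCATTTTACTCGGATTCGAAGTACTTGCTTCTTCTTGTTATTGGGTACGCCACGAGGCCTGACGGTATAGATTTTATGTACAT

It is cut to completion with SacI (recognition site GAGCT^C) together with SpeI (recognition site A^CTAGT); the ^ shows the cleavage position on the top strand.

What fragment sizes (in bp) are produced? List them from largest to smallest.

150, 74 bp

The SacI site (GAGCTC) starts at position 123.
SacI cuts after base 5 of each site (before the last base), so after position 127.
The SpeI site (ACTAGT) starts at position 53.
SpeI cuts after the first base of each site, so after position 53.
Combined cut positions: 53, 127.
Circular molecule, 2 cuts → 2 fragments:
  54–127 → 74 bp
  128–224 then 1–53 → 97 + 53 = 150 bp
Sorted largest to smallest: 150, 74 bp.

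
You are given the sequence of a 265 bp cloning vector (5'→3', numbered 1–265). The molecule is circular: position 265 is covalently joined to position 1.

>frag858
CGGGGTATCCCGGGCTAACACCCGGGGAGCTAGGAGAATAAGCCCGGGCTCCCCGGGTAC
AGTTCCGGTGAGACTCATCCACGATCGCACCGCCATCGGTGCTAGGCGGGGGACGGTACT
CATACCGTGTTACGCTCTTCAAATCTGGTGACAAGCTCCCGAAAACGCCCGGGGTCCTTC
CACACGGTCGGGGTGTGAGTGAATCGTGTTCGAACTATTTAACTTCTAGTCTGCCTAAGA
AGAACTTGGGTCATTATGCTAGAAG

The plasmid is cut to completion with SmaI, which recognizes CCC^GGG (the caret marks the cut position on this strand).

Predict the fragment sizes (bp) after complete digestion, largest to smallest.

116, 106, 22, 12, 9 bp

SmaI sites (CCCGGG) start at positions 9, 21, 43, 52, 168.
SmaI cuts after base 3 of each site, so after positions 11, 23, 45, 54, 170.
Circular molecule, 5 cuts → 5 fragments:
  12–23 → 12 bp
  24–45 → 22 bp
  46–54 → 9 bp
  55–170 → 116 bp
  171–265 then 1–11 → 95 + 11 = 106 bp
Sorted largest to smallest: 116, 106, 22, 12, 9 bp.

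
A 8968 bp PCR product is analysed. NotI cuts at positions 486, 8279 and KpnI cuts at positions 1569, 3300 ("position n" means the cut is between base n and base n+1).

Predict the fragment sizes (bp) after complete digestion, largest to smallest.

4979, 1731, 1083, 689, 486 bp

Combined cut positions (sorted): 486, 1569, 3300, 8279.
Linear molecule, 4 cuts → 5 fragments:
  486 − 0 = 486 bp
  1569 − 486 = 1083 bp
  3300 − 1569 = 1731 bp
  8279 − 3300 = 4979 bp
  8968 − 8279 = 689 bp
Sorted largest to smallest: 4979, 1731, 1083, 689, 486 bp.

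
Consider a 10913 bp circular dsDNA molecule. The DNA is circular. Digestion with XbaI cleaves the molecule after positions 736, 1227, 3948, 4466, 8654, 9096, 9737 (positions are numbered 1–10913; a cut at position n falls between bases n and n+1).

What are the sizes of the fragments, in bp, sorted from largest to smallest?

Circular molecule, 7 cuts → 7 fragments:
  1227 − 736 = 491 bp
  3948 − 1227 = 2721 bp
  4466 − 3948 = 518 bp
  8654 − 4466 = 4188 bp
  9096 − 8654 = 442 bp
  9737 − 9096 = 641 bp
  wrap: 10913 − 9737 + 736 = 1912 bp
Sorted largest to smallest: 4188, 2721, 1912, 641, 518, 491, 442 bp.

4188, 2721, 1912, 641, 518, 491, 442 bp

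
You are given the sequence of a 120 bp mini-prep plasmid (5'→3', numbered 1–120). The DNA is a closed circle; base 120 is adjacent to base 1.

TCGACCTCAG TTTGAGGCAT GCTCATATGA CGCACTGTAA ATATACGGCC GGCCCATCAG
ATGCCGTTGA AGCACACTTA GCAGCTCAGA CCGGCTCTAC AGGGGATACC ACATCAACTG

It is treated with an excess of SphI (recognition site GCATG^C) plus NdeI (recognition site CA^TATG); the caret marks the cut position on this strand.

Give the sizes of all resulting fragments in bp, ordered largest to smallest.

The SphI site (GCATGC) starts at position 17.
SphI cuts after base 5 of each site (before the last base), so after position 21.
The NdeI site (CATATG) starts at position 24.
NdeI cuts after base 2 of each site, so after position 25.
Combined cut positions: 21, 25.
Circular molecule, 2 cuts → 2 fragments:
  22–25 → 4 bp
  26–120 then 1–21 → 95 + 21 = 116 bp
Sorted largest to smallest: 116, 4 bp.

116, 4 bp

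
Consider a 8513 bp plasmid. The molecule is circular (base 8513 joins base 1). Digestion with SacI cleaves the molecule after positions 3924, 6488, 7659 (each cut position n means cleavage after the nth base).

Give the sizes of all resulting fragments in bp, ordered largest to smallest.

4778, 2564, 1171 bp

Circular molecule, 3 cuts → 3 fragments:
  6488 − 3924 = 2564 bp
  7659 − 6488 = 1171 bp
  wrap: 8513 − 7659 + 3924 = 4778 bp
Sorted largest to smallest: 4778, 2564, 1171 bp.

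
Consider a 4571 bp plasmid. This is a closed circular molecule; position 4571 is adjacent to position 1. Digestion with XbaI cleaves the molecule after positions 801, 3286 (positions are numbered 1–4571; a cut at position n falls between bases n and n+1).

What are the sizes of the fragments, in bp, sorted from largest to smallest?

Circular molecule, 2 cuts → 2 fragments:
  3286 − 801 = 2485 bp
  wrap: 4571 − 3286 + 801 = 2086 bp
Sorted largest to smallest: 2485, 2086 bp.

2485, 2086 bp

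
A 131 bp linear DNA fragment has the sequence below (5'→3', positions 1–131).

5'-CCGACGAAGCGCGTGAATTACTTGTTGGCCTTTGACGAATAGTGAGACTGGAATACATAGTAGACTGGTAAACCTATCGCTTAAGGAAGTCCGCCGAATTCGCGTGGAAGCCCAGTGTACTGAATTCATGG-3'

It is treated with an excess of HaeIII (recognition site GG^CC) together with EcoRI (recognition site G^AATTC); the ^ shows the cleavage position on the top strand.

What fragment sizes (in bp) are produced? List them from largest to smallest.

The HaeIII site (GGCC) starts at position 27.
HaeIII cuts after base 2 of each site, so after position 28.
EcoRI sites (GAATTC) start at positions 96, 122.
EcoRI cuts after the first base of each site, so after positions 96, 122.
Combined cut positions: 28, 96, 122.
Linear molecule, 3 cuts → 4 fragments:
  1–28 → 28 bp
  29–96 → 68 bp
  97–122 → 26 bp
  123–131 → 9 bp
Sorted largest to smallest: 68, 28, 26, 9 bp.

68, 28, 26, 9 bp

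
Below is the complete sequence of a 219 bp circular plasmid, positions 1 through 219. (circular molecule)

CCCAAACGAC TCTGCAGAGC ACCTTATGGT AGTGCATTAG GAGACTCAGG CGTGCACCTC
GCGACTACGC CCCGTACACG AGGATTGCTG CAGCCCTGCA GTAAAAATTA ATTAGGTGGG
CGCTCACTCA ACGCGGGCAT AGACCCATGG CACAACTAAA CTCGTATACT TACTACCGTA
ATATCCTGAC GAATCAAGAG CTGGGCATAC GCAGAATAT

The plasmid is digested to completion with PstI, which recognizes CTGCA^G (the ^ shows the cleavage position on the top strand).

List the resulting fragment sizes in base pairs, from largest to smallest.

135, 76, 8 bp

PstI sites (CTGCAG) start at positions 12, 88, 96.
PstI cuts after base 5 of each site (before the last base), so after positions 16, 92, 100.
Circular molecule, 3 cuts → 3 fragments:
  17–92 → 76 bp
  93–100 → 8 bp
  101–219 then 1–16 → 119 + 16 = 135 bp
Sorted largest to smallest: 135, 76, 8 bp.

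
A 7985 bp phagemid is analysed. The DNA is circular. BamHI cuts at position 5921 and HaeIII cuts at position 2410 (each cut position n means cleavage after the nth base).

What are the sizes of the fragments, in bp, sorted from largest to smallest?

Combined cut positions (sorted): 2410, 5921.
Circular molecule, 2 cuts → 2 fragments:
  5921 − 2410 = 3511 bp
  wrap: 7985 − 5921 + 2410 = 4474 bp
Sorted largest to smallest: 4474, 3511 bp.

4474, 3511 bp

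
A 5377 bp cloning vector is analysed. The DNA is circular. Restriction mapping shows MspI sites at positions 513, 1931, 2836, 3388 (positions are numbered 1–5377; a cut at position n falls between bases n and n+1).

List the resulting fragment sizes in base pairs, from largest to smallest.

2502, 1418, 905, 552 bp

Circular molecule, 4 cuts → 4 fragments:
  1931 − 513 = 1418 bp
  2836 − 1931 = 905 bp
  3388 − 2836 = 552 bp
  wrap: 5377 − 3388 + 513 = 2502 bp
Sorted largest to smallest: 2502, 1418, 905, 552 bp.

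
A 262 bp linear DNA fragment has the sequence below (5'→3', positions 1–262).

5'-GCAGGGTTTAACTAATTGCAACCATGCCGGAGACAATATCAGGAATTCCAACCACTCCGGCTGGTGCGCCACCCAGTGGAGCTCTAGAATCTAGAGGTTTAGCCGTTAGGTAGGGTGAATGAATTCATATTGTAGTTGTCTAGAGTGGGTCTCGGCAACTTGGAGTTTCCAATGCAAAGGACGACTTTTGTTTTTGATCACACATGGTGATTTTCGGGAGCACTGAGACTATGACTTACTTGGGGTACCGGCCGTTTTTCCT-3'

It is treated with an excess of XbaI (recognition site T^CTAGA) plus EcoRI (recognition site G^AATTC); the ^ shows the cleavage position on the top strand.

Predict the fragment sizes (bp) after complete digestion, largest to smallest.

XbaI sites (TCTAGA) start at positions 83, 90, 139.
XbaI cuts after the first base of each site, so after positions 83, 90, 139.
EcoRI sites (GAATTC) start at positions 43, 121.
EcoRI cuts after the first base of each site, so after positions 43, 121.
Combined cut positions: 43, 83, 90, 121, 139.
Linear molecule, 5 cuts → 6 fragments:
  1–43 → 43 bp
  44–83 → 40 bp
  84–90 → 7 bp
  91–121 → 31 bp
  122–139 → 18 bp
  140–262 → 123 bp
Sorted largest to smallest: 123, 43, 40, 31, 18, 7 bp.

123, 43, 40, 31, 18, 7 bp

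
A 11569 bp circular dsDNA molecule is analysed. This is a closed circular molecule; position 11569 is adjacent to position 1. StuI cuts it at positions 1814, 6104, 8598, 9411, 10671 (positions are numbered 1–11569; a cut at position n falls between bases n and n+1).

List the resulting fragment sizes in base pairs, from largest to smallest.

4290, 2712, 2494, 1260, 813 bp

Circular molecule, 5 cuts → 5 fragments:
  6104 − 1814 = 4290 bp
  8598 − 6104 = 2494 bp
  9411 − 8598 = 813 bp
  10671 − 9411 = 1260 bp
  wrap: 11569 − 10671 + 1814 = 2712 bp
Sorted largest to smallest: 4290, 2712, 2494, 1260, 813 bp.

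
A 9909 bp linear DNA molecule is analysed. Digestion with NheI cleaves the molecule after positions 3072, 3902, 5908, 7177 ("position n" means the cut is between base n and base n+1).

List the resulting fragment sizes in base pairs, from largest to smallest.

3072, 2732, 2006, 1269, 830 bp

Linear molecule, 4 cuts → 5 fragments:
  3072 − 0 = 3072 bp
  3902 − 3072 = 830 bp
  5908 − 3902 = 2006 bp
  7177 − 5908 = 1269 bp
  9909 − 7177 = 2732 bp
Sorted largest to smallest: 3072, 2732, 2006, 1269, 830 bp.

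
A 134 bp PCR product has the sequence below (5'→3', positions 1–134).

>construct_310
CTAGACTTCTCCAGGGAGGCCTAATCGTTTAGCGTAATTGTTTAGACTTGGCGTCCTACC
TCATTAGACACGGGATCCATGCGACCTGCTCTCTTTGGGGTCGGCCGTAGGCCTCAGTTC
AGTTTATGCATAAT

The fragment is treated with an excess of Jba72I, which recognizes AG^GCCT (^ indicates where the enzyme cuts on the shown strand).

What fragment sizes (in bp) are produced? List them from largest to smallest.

Jba72I sites (AGGCCT) start at positions 17, 109.
Jba72I cuts after base 2 of each site, so after positions 18, 110.
Linear molecule, 2 cuts → 3 fragments:
  1–18 → 18 bp
  19–110 → 92 bp
  111–134 → 24 bp
Sorted largest to smallest: 92, 24, 18 bp.

92, 24, 18 bp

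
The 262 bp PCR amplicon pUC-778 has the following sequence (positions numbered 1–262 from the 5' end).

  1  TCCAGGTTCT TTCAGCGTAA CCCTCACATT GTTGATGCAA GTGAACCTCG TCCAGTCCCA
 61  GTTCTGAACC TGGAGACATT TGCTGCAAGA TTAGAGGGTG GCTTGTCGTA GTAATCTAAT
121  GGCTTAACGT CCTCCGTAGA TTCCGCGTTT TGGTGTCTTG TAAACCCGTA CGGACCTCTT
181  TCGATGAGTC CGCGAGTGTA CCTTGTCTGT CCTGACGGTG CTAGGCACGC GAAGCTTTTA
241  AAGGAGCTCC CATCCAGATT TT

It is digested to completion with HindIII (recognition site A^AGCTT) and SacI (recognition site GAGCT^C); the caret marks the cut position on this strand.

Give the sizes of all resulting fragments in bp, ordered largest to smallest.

232, 16, 14 bp

The HindIII site (AAGCTT) starts at position 232.
HindIII cuts after the first base of each site, so after position 232.
The SacI site (GAGCTC) starts at position 244.
SacI cuts after base 5 of each site (before the last base), so after position 248.
Combined cut positions: 232, 248.
Linear molecule, 2 cuts → 3 fragments:
  1–232 → 232 bp
  233–248 → 16 bp
  249–262 → 14 bp
Sorted largest to smallest: 232, 16, 14 bp.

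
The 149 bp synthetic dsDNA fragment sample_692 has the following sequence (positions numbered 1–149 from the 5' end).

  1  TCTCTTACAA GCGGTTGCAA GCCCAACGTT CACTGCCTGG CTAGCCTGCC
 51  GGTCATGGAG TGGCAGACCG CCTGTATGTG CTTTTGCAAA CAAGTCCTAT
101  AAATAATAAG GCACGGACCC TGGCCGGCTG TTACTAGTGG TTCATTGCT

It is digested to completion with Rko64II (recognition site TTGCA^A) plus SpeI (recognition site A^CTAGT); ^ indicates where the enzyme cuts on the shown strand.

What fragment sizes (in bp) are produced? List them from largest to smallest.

69, 45, 19, 16 bp

Rko64II sites (TTGCAA) start at positions 15, 84.
Rko64II cuts after base 5 of each site (before the last base), so after positions 19, 88.
The SpeI site (ACTAGT) starts at position 133.
SpeI cuts after the first base of each site, so after position 133.
Combined cut positions: 19, 88, 133.
Linear molecule, 3 cuts → 4 fragments:
  1–19 → 19 bp
  20–88 → 69 bp
  89–133 → 45 bp
  134–149 → 16 bp
Sorted largest to smallest: 69, 45, 19, 16 bp.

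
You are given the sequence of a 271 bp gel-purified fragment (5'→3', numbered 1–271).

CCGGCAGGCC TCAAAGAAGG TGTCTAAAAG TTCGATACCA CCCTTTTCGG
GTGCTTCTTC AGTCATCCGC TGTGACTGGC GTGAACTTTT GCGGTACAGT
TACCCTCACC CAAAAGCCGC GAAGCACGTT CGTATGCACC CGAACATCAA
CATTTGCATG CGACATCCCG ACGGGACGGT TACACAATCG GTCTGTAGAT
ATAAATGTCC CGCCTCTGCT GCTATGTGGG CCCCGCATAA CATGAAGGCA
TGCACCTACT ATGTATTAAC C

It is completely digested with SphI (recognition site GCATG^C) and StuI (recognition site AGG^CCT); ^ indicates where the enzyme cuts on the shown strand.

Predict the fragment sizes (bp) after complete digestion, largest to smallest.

SphI sites (GCATGC) start at positions 156, 248.
SphI cuts after base 5 of each site (before the last base), so after positions 160, 252.
The StuI site (AGGCCT) starts at position 6.
StuI cuts after base 3 of each site, so after position 8.
Combined cut positions: 8, 160, 252.
Linear molecule, 3 cuts → 4 fragments:
  1–8 → 8 bp
  9–160 → 152 bp
  161–252 → 92 bp
  253–271 → 19 bp
Sorted largest to smallest: 152, 92, 19, 8 bp.

152, 92, 19, 8 bp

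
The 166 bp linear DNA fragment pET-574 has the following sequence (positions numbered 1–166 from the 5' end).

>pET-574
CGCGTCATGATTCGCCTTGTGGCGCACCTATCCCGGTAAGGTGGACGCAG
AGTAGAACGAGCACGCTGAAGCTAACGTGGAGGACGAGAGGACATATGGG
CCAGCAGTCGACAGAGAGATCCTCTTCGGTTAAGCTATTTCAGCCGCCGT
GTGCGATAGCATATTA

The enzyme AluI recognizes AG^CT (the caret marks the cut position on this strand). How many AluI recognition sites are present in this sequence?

2

AGCT occurs starting at positions 70, 133.
AluI cuts at 2 sites.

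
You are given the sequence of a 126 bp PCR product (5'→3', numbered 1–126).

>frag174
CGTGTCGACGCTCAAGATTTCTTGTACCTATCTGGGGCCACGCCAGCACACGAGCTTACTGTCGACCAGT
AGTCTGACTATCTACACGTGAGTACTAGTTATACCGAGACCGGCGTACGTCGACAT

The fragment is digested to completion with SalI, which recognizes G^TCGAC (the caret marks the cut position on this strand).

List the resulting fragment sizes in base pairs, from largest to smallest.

SalI sites (GTCGAC) start at positions 4, 61, 119.
SalI cuts after the first base of each site, so after positions 4, 61, 119.
Linear molecule, 3 cuts → 4 fragments:
  1–4 → 4 bp
  5–61 → 57 bp
  62–119 → 58 bp
  120–126 → 7 bp
Sorted largest to smallest: 58, 57, 7, 4 bp.

58, 57, 7, 4 bp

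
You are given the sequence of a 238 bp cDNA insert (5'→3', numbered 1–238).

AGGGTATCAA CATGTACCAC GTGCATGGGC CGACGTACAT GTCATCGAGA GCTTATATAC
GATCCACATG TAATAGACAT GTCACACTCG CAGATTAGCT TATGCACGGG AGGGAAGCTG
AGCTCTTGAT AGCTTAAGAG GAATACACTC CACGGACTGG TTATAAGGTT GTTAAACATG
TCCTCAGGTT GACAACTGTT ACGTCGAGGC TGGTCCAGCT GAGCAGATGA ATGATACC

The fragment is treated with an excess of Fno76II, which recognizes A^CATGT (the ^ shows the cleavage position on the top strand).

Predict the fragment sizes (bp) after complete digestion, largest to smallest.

99, 62, 29, 27, 11, 10 bp

Fno76II sites (ACATGT) start at positions 10, 37, 66, 77, 176.
Fno76II cuts after the first base of each site, so after positions 10, 37, 66, 77, 176.
Linear molecule, 5 cuts → 6 fragments:
  1–10 → 10 bp
  11–37 → 27 bp
  38–66 → 29 bp
  67–77 → 11 bp
  78–176 → 99 bp
  177–238 → 62 bp
Sorted largest to smallest: 99, 62, 29, 27, 11, 10 bp.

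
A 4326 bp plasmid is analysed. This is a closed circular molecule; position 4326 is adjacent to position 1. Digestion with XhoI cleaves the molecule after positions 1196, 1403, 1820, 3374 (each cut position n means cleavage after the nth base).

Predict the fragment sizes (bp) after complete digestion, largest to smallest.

2148, 1554, 417, 207 bp

Circular molecule, 4 cuts → 4 fragments:
  1403 − 1196 = 207 bp
  1820 − 1403 = 417 bp
  3374 − 1820 = 1554 bp
  wrap: 4326 − 3374 + 1196 = 2148 bp
Sorted largest to smallest: 2148, 1554, 417, 207 bp.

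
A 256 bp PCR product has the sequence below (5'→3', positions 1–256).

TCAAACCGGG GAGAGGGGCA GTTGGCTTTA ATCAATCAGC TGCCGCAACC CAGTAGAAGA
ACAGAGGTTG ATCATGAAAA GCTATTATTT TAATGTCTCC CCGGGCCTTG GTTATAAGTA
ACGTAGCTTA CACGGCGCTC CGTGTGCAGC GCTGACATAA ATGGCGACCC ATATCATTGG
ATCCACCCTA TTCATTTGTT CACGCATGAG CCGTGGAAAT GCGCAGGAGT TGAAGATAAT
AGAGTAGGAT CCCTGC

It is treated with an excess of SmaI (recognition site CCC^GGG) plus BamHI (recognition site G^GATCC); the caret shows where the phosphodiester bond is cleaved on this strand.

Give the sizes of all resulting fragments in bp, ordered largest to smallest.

102, 77, 68, 9 bp

The SmaI site (CCCGGG) starts at position 100.
SmaI cuts after base 3 of each site, so after position 102.
BamHI sites (GGATCC) start at positions 179, 247.
BamHI cuts after the first base of each site, so after positions 179, 247.
Combined cut positions: 102, 179, 247.
Linear molecule, 3 cuts → 4 fragments:
  1–102 → 102 bp
  103–179 → 77 bp
  180–247 → 68 bp
  248–256 → 9 bp
Sorted largest to smallest: 102, 77, 68, 9 bp.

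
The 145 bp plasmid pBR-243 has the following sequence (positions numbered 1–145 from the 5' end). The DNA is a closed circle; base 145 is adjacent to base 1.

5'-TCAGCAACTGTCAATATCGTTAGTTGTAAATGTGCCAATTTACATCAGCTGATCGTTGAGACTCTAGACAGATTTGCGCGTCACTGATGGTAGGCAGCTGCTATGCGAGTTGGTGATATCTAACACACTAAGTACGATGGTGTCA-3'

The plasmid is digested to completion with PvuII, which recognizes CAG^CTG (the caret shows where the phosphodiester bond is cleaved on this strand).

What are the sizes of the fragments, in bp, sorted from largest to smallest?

PvuII sites (CAGCTG) start at positions 46, 95.
PvuII cuts after base 3 of each site, so after positions 48, 97.
Circular molecule, 2 cuts → 2 fragments:
  49–97 → 49 bp
  98–145 then 1–48 → 48 + 48 = 96 bp
Sorted largest to smallest: 96, 49 bp.

96, 49 bp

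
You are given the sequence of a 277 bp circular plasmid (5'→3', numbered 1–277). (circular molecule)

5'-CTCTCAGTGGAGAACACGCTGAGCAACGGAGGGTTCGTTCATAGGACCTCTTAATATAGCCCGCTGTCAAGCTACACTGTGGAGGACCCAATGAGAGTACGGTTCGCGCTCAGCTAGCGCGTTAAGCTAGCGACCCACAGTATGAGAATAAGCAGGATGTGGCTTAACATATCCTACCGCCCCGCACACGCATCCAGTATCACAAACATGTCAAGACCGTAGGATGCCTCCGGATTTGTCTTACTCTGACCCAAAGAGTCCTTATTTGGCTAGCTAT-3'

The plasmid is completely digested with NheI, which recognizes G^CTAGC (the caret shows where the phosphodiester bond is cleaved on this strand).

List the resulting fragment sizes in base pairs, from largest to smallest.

143, 121, 13 bp

NheI sites (GCTAGC) start at positions 113, 126, 269.
NheI cuts after the first base of each site, so after positions 113, 126, 269.
Circular molecule, 3 cuts → 3 fragments:
  114–126 → 13 bp
  127–269 → 143 bp
  270–277 then 1–113 → 8 + 113 = 121 bp
Sorted largest to smallest: 143, 121, 13 bp.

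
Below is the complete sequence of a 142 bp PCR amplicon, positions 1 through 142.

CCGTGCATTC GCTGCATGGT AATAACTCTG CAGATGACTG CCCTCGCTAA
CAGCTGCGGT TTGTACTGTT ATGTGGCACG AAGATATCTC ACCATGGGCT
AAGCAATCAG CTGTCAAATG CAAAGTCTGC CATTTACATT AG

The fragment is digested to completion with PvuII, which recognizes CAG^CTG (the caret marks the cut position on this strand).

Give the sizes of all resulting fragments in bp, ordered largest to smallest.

57, 53, 32 bp

PvuII sites (CAGCTG) start at positions 51, 108.
PvuII cuts after base 3 of each site, so after positions 53, 110.
Linear molecule, 2 cuts → 3 fragments:
  1–53 → 53 bp
  54–110 → 57 bp
  111–142 → 32 bp
Sorted largest to smallest: 57, 53, 32 bp.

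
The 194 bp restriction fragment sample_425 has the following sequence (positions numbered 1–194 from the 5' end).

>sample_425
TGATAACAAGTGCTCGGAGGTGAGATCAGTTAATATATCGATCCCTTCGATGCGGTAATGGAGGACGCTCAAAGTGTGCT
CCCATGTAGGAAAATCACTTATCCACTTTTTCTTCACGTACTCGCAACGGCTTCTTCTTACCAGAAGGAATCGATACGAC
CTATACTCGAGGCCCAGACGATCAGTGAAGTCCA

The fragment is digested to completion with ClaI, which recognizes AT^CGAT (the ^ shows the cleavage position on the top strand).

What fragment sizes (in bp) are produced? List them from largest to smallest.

ClaI sites (ATCGAT) start at positions 37, 150.
ClaI cuts after base 2 of each site, so after positions 38, 151.
Linear molecule, 2 cuts → 3 fragments:
  1–38 → 38 bp
  39–151 → 113 bp
  152–194 → 43 bp
Sorted largest to smallest: 113, 43, 38 bp.

113, 43, 38 bp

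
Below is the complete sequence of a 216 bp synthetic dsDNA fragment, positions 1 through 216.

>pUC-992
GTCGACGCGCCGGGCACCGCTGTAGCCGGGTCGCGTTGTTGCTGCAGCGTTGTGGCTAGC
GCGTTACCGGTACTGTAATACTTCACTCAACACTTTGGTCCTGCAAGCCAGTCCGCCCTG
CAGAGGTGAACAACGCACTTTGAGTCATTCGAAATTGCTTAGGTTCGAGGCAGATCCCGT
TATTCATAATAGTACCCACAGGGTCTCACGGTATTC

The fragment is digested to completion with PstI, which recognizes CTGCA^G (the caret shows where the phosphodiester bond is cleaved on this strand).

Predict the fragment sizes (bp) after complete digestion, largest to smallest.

94, 76, 46 bp

PstI sites (CTGCAG) start at positions 42, 118.
PstI cuts after base 5 of each site (before the last base), so after positions 46, 122.
Linear molecule, 2 cuts → 3 fragments:
  1–46 → 46 bp
  47–122 → 76 bp
  123–216 → 94 bp
Sorted largest to smallest: 94, 76, 46 bp.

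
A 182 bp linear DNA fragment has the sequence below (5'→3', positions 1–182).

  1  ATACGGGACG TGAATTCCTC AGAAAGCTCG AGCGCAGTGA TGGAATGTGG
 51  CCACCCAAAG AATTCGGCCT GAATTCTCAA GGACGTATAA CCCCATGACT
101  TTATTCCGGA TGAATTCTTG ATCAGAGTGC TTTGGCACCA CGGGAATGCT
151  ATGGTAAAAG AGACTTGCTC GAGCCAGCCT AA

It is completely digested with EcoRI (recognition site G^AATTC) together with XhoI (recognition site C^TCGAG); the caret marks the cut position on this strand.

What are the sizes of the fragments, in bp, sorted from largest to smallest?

56, 41, 33, 15, 14, 12, 11 bp

EcoRI sites (GAATTC) start at positions 12, 60, 71, 112.
EcoRI cuts after the first base of each site, so after positions 12, 60, 71, 112.
XhoI sites (CTCGAG) start at positions 27, 168.
XhoI cuts after the first base of each site, so after positions 27, 168.
Combined cut positions: 12, 27, 60, 71, 112, 168.
Linear molecule, 6 cuts → 7 fragments:
  1–12 → 12 bp
  13–27 → 15 bp
  28–60 → 33 bp
  61–71 → 11 bp
  72–112 → 41 bp
  113–168 → 56 bp
  169–182 → 14 bp
Sorted largest to smallest: 56, 41, 33, 15, 14, 12, 11 bp.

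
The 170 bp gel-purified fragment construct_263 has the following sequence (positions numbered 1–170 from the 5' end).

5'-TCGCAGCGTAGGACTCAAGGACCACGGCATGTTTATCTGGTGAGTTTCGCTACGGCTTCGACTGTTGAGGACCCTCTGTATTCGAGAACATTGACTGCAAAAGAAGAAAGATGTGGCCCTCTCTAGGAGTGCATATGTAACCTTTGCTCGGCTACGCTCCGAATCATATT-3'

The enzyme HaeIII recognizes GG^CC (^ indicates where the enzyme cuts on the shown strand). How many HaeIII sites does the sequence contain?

GGCC occurs starting at position 115.
HaeIII cuts at 1 site.

1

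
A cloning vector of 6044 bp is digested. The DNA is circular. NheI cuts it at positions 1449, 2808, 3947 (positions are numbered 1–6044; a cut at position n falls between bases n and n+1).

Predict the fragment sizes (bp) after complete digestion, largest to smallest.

3546, 1359, 1139 bp

Circular molecule, 3 cuts → 3 fragments:
  2808 − 1449 = 1359 bp
  3947 − 2808 = 1139 bp
  wrap: 6044 − 3947 + 1449 = 3546 bp
Sorted largest to smallest: 3546, 1359, 1139 bp.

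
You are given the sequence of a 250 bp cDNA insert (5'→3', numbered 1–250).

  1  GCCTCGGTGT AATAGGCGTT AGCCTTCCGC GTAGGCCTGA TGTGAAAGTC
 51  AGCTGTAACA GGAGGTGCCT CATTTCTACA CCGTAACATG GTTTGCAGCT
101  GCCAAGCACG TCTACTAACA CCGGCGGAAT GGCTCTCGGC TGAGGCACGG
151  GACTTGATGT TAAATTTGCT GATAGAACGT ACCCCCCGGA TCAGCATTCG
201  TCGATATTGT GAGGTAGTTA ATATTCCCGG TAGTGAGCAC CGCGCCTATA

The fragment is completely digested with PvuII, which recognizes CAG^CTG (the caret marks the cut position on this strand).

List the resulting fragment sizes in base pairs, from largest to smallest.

152, 52, 46 bp

PvuII sites (CAGCTG) start at positions 50, 96.
PvuII cuts after base 3 of each site, so after positions 52, 98.
Linear molecule, 2 cuts → 3 fragments:
  1–52 → 52 bp
  53–98 → 46 bp
  99–250 → 152 bp
Sorted largest to smallest: 152, 52, 46 bp.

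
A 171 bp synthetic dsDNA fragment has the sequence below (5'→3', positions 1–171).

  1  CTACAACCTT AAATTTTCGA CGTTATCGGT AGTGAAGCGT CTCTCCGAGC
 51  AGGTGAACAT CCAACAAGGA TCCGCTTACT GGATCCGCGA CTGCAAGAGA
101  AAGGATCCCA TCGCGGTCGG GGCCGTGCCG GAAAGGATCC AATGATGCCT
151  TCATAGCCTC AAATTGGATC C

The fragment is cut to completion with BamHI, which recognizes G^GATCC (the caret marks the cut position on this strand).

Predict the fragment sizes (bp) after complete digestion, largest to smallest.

68, 32, 31, 22, 13, 5 bp

BamHI sites (GGATCC) start at positions 68, 81, 103, 135, 166.
BamHI cuts after the first base of each site, so after positions 68, 81, 103, 135, 166.
Linear molecule, 5 cuts → 6 fragments:
  1–68 → 68 bp
  69–81 → 13 bp
  82–103 → 22 bp
  104–135 → 32 bp
  136–166 → 31 bp
  167–171 → 5 bp
Sorted largest to smallest: 68, 32, 31, 22, 13, 5 bp.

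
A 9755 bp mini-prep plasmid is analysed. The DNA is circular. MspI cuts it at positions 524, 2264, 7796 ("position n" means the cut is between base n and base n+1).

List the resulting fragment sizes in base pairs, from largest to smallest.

5532, 2483, 1740 bp

Circular molecule, 3 cuts → 3 fragments:
  2264 − 524 = 1740 bp
  7796 − 2264 = 5532 bp
  wrap: 9755 − 7796 + 524 = 2483 bp
Sorted largest to smallest: 5532, 2483, 1740 bp.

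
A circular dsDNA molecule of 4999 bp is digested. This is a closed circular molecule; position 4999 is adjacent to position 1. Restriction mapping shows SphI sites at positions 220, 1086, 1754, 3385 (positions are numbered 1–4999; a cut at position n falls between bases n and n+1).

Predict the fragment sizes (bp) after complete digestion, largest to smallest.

1834, 1631, 866, 668 bp

Circular molecule, 4 cuts → 4 fragments:
  1086 − 220 = 866 bp
  1754 − 1086 = 668 bp
  3385 − 1754 = 1631 bp
  wrap: 4999 − 3385 + 220 = 1834 bp
Sorted largest to smallest: 1834, 1631, 866, 668 bp.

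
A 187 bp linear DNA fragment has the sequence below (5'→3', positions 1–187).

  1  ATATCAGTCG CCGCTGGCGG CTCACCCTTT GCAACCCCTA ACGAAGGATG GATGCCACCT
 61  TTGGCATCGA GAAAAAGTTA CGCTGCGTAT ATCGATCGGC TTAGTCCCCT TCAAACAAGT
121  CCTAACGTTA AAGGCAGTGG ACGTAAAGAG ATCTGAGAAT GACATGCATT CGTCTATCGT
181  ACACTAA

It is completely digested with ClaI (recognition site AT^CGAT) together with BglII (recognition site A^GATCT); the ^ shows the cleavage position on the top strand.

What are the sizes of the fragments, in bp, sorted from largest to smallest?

92, 57, 38 bp

The ClaI site (ATCGAT) starts at position 91.
ClaI cuts after base 2 of each site, so after position 92.
The BglII site (AGATCT) starts at position 149.
BglII cuts after the first base of each site, so after position 149.
Combined cut positions: 92, 149.
Linear molecule, 2 cuts → 3 fragments:
  1–92 → 92 bp
  93–149 → 57 bp
  150–187 → 38 bp
Sorted largest to smallest: 92, 57, 38 bp.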